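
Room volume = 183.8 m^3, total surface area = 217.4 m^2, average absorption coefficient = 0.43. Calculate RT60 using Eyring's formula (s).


Given values:
  V = 183.8 m^3, S = 217.4 m^2, alpha = 0.43
Formula: RT60 = 0.161 * V / (-S * ln(1 - alpha))
Compute ln(1 - 0.43) = ln(0.57) = -0.562119
Denominator: -217.4 * -0.562119 = 122.2047
Numerator: 0.161 * 183.8 = 29.5918
RT60 = 29.5918 / 122.2047 = 0.242

0.242 s


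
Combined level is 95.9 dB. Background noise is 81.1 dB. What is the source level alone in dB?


Given values:
  L_total = 95.9 dB, L_bg = 81.1 dB
Formula: L_source = 10 * log10(10^(L_total/10) - 10^(L_bg/10))
Convert to linear:
  10^(95.9/10) = 3890451449.9428
  10^(81.1/10) = 128824955.1693
Difference: 3890451449.9428 - 128824955.1693 = 3761626494.7735
L_source = 10 * log10(3761626494.7735) = 95.75

95.75 dB


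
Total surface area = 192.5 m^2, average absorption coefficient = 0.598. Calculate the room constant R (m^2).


Given values:
  S = 192.5 m^2, alpha = 0.598
Formula: R = S * alpha / (1 - alpha)
Numerator: 192.5 * 0.598 = 115.115
Denominator: 1 - 0.598 = 0.402
R = 115.115 / 0.402 = 286.36

286.36 m^2


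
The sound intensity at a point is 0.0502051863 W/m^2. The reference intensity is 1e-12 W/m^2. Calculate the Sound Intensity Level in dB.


Given values:
  I = 0.0502051863 W/m^2
  I_ref = 1e-12 W/m^2
Formula: SIL = 10 * log10(I / I_ref)
Compute ratio: I / I_ref = 50205186300
Compute log10: log10(50205186300) = 10.700749
Multiply: SIL = 10 * 10.700749 = 107.01

107.01 dB


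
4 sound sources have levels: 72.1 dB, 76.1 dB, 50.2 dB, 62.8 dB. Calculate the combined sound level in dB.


Formula: L_total = 10 * log10( sum(10^(Li/10)) )
  Source 1: 10^(72.1/10) = 16218100.9736
  Source 2: 10^(76.1/10) = 40738027.7804
  Source 3: 10^(50.2/10) = 104712.8548
  Source 4: 10^(62.8/10) = 1905460.718
Sum of linear values = 58966302.3268
L_total = 10 * log10(58966302.3268) = 77.71

77.71 dB


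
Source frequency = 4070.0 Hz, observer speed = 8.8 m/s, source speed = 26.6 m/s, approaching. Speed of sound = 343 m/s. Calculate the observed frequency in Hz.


Given values:
  f_s = 4070.0 Hz, v_o = 8.8 m/s, v_s = 26.6 m/s
  Direction: approaching
Formula: f_o = f_s * (c + v_o) / (c - v_s)
Numerator: c + v_o = 343 + 8.8 = 351.8
Denominator: c - v_s = 343 - 26.6 = 316.4
f_o = 4070.0 * 351.8 / 316.4 = 4525.37

4525.37 Hz


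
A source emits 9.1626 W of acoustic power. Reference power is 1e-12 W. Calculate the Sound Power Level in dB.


Given values:
  W = 9.1626 W
  W_ref = 1e-12 W
Formula: SWL = 10 * log10(W / W_ref)
Compute ratio: W / W_ref = 9162600000000
Compute log10: log10(9162600000000) = 12.962019
Multiply: SWL = 10 * 12.962019 = 129.62

129.62 dB


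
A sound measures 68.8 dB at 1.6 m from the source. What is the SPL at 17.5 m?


Given values:
  SPL1 = 68.8 dB, r1 = 1.6 m, r2 = 17.5 m
Formula: SPL2 = SPL1 - 20 * log10(r2 / r1)
Compute ratio: r2 / r1 = 17.5 / 1.6 = 10.9375
Compute log10: log10(10.9375) = 1.038918
Compute drop: 20 * 1.038918 = 20.7784
SPL2 = 68.8 - 20.7784 = 48.02

48.02 dB


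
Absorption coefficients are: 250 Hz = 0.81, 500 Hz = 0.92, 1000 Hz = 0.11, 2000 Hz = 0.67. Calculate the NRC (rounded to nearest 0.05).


Given values:
  a_250 = 0.81, a_500 = 0.92
  a_1000 = 0.11, a_2000 = 0.67
Formula: NRC = (a250 + a500 + a1000 + a2000) / 4
Sum = 0.81 + 0.92 + 0.11 + 0.67 = 2.51
NRC = 2.51 / 4 = 0.6275
Rounded to nearest 0.05: 0.65

0.65


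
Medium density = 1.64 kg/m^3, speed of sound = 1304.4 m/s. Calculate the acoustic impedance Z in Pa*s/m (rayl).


Given values:
  rho = 1.64 kg/m^3
  c = 1304.4 m/s
Formula: Z = rho * c
Z = 1.64 * 1304.4
Z = 2139.22

2139.22 rayl


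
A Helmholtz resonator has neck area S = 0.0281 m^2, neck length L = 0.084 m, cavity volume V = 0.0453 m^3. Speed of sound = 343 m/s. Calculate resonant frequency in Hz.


Given values:
  S = 0.0281 m^2, L = 0.084 m, V = 0.0453 m^3, c = 343 m/s
Formula: f = (c / (2*pi)) * sqrt(S / (V * L))
Compute V * L = 0.0453 * 0.084 = 0.0038052
Compute S / (V * L) = 0.0281 / 0.0038052 = 7.3846
Compute sqrt(7.3846) = 2.717462
Compute c / (2*pi) = 343 / 6.283185 = 54.590148
f = 54.590148 * 2.717462 = 148.35

148.35 Hz


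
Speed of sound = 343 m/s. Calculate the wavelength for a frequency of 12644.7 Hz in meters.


Given values:
  c = 343 m/s, f = 12644.7 Hz
Formula: lambda = c / f
lambda = 343 / 12644.7
lambda = 0.0271

0.0271 m


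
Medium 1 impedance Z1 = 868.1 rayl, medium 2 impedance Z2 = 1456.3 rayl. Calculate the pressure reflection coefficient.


Given values:
  Z1 = 868.1 rayl, Z2 = 1456.3 rayl
Formula: R = (Z2 - Z1) / (Z2 + Z1)
Numerator: Z2 - Z1 = 1456.3 - 868.1 = 588.2
Denominator: Z2 + Z1 = 1456.3 + 868.1 = 2324.4
R = 588.2 / 2324.4 = 0.2531

0.2531


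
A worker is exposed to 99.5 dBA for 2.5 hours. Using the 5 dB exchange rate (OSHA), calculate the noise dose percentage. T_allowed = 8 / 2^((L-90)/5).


Given values:
  L = 99.5 dBA, T = 2.5 hours
Formula: T_allowed = 8 / 2^((L - 90) / 5)
Compute exponent: (99.5 - 90) / 5 = 1.9
Compute 2^(1.9) = 3.732132
T_allowed = 8 / 3.732132 = 2.143547 hours
Dose = (T / T_allowed) * 100
Dose = (2.5 / 2.143547) * 100 = 116.63

116.63 %


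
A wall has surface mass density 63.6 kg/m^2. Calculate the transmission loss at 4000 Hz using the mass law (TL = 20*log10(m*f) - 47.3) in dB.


Given values:
  m = 63.6 kg/m^2, f = 4000 Hz
Formula: TL = 20 * log10(m * f) - 47.3
Compute m * f = 63.6 * 4000 = 254400.0
Compute log10(254400.0) = 5.405517
Compute 20 * 5.405517 = 108.1103
TL = 108.1103 - 47.3 = 60.81

60.81 dB


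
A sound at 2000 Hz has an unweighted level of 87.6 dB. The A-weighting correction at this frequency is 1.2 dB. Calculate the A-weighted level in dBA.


Given values:
  SPL = 87.6 dB
  A-weighting at 2000 Hz = 1.2 dB
Formula: L_A = SPL + A_weight
L_A = 87.6 + (1.2)
L_A = 88.8

88.8 dBA


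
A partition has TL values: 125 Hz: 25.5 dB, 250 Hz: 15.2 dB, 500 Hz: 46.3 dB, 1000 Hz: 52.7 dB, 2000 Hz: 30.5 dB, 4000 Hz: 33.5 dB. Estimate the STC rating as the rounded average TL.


Given TL values at each frequency:
  125 Hz: 25.5 dB
  250 Hz: 15.2 dB
  500 Hz: 46.3 dB
  1000 Hz: 52.7 dB
  2000 Hz: 30.5 dB
  4000 Hz: 33.5 dB
Formula: STC ~ round(average of TL values)
Sum = 25.5 + 15.2 + 46.3 + 52.7 + 30.5 + 33.5 = 203.7
Average = 203.7 / 6 = 33.95
Rounded: 34

34


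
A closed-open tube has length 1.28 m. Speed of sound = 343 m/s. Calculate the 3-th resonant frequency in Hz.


Given values:
  Tube type: closed-open, L = 1.28 m, c = 343 m/s, n = 3
Formula: f_n = (2n - 1) * c / (4 * L)
Compute 2n - 1 = 2*3 - 1 = 5
Compute 4 * L = 4 * 1.28 = 5.12
f = 5 * 343 / 5.12
f = 334.96

334.96 Hz


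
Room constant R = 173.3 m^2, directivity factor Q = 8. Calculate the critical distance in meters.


Given values:
  R = 173.3 m^2, Q = 8
Formula: d_c = 0.141 * sqrt(Q * R)
Compute Q * R = 8 * 173.3 = 1386.4
Compute sqrt(1386.4) = 37.2344
d_c = 0.141 * 37.2344 = 5.25

5.25 m


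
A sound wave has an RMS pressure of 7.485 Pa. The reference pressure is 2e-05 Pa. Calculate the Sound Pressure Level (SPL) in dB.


Given values:
  p = 7.485 Pa
  p_ref = 2e-05 Pa
Formula: SPL = 20 * log10(p / p_ref)
Compute ratio: p / p_ref = 7.485 / 2e-05 = 374250
Compute log10: log10(374250) = 5.573162
Multiply: SPL = 20 * 5.573162 = 111.46

111.46 dB


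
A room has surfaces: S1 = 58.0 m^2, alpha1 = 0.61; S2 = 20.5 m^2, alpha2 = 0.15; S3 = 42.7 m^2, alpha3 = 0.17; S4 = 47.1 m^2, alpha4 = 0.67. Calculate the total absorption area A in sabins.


Given surfaces:
  Surface 1: 58.0 * 0.61 = 35.38
  Surface 2: 20.5 * 0.15 = 3.075
  Surface 3: 42.7 * 0.17 = 7.259
  Surface 4: 47.1 * 0.67 = 31.557
Formula: A = sum(Si * alpha_i)
A = 35.38 + 3.075 + 7.259 + 31.557
A = 77.27

77.27 sabins


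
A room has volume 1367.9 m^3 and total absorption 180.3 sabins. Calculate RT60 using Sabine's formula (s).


Given values:
  V = 1367.9 m^3
  A = 180.3 sabins
Formula: RT60 = 0.161 * V / A
Numerator: 0.161 * 1367.9 = 220.2319
RT60 = 220.2319 / 180.3 = 1.221

1.221 s


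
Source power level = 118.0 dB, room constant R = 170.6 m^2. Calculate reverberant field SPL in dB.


Given values:
  Lw = 118.0 dB, R = 170.6 m^2
Formula: SPL = Lw + 10 * log10(4 / R)
Compute 4 / R = 4 / 170.6 = 0.023447
Compute 10 * log10(0.023447) = -16.2991
SPL = 118.0 + (-16.2991) = 101.7

101.7 dB


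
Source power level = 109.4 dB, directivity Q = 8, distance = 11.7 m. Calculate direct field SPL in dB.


Given values:
  Lw = 109.4 dB, Q = 8, r = 11.7 m
Formula: SPL = Lw + 10 * log10(Q / (4 * pi * r^2))
Compute 4 * pi * r^2 = 4 * pi * 11.7^2 = 1720.2105
Compute Q / denom = 8 / 1720.2105 = 0.00465059
Compute 10 * log10(0.00465059) = -23.3249
SPL = 109.4 + (-23.3249) = 86.08

86.08 dB


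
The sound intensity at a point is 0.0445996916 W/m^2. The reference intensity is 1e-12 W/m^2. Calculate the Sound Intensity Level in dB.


Given values:
  I = 0.0445996916 W/m^2
  I_ref = 1e-12 W/m^2
Formula: SIL = 10 * log10(I / I_ref)
Compute ratio: I / I_ref = 44599691600
Compute log10: log10(44599691600) = 10.649332
Multiply: SIL = 10 * 10.649332 = 106.49

106.49 dB


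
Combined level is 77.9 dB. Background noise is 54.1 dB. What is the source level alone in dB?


Given values:
  L_total = 77.9 dB, L_bg = 54.1 dB
Formula: L_source = 10 * log10(10^(L_total/10) - 10^(L_bg/10))
Convert to linear:
  10^(77.9/10) = 61659500.1861
  10^(54.1/10) = 257039.5783
Difference: 61659500.1861 - 257039.5783 = 61402460.6078
L_source = 10 * log10(61402460.6078) = 77.88

77.88 dB


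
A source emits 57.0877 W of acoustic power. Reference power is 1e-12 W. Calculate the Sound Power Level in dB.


Given values:
  W = 57.0877 W
  W_ref = 1e-12 W
Formula: SWL = 10 * log10(W / W_ref)
Compute ratio: W / W_ref = 57087700000000
Compute log10: log10(57087700000000) = 13.756543
Multiply: SWL = 10 * 13.756543 = 137.57

137.57 dB


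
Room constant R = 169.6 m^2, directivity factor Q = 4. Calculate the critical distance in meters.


Given values:
  R = 169.6 m^2, Q = 4
Formula: d_c = 0.141 * sqrt(Q * R)
Compute Q * R = 4 * 169.6 = 678.4
Compute sqrt(678.4) = 26.0461
d_c = 0.141 * 26.0461 = 3.673

3.673 m


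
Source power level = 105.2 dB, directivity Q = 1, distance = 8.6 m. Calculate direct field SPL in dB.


Given values:
  Lw = 105.2 dB, Q = 1, r = 8.6 m
Formula: SPL = Lw + 10 * log10(Q / (4 * pi * r^2))
Compute 4 * pi * r^2 = 4 * pi * 8.6^2 = 929.4088
Compute Q / denom = 1 / 929.4088 = 0.00107595
Compute 10 * log10(0.00107595) = -29.6821
SPL = 105.2 + (-29.6821) = 75.52

75.52 dB


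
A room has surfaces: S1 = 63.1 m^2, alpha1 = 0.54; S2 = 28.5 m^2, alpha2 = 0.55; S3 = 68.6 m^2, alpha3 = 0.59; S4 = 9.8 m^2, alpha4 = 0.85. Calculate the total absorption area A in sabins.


Given surfaces:
  Surface 1: 63.1 * 0.54 = 34.074
  Surface 2: 28.5 * 0.55 = 15.675
  Surface 3: 68.6 * 0.59 = 40.474
  Surface 4: 9.8 * 0.85 = 8.33
Formula: A = sum(Si * alpha_i)
A = 34.074 + 15.675 + 40.474 + 8.33
A = 98.55

98.55 sabins


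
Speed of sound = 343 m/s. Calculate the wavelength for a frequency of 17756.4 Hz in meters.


Given values:
  c = 343 m/s, f = 17756.4 Hz
Formula: lambda = c / f
lambda = 343 / 17756.4
lambda = 0.0193

0.0193 m


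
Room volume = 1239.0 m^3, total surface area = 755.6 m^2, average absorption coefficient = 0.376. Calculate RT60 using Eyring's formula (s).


Given values:
  V = 1239.0 m^3, S = 755.6 m^2, alpha = 0.376
Formula: RT60 = 0.161 * V / (-S * ln(1 - alpha))
Compute ln(1 - 0.376) = ln(0.624) = -0.471605
Denominator: -755.6 * -0.471605 = 356.3447
Numerator: 0.161 * 1239.0 = 199.479
RT60 = 199.479 / 356.3447 = 0.56

0.56 s


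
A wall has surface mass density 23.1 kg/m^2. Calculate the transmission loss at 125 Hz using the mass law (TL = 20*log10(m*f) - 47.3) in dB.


Given values:
  m = 23.1 kg/m^2, f = 125 Hz
Formula: TL = 20 * log10(m * f) - 47.3
Compute m * f = 23.1 * 125 = 2887.5
Compute log10(2887.5) = 3.460522
Compute 20 * 3.460522 = 69.2104
TL = 69.2104 - 47.3 = 21.91

21.91 dB


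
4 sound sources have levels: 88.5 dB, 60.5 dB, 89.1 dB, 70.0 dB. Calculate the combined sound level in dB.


Formula: L_total = 10 * log10( sum(10^(Li/10)) )
  Source 1: 10^(88.5/10) = 707945784.3841
  Source 2: 10^(60.5/10) = 1122018.4543
  Source 3: 10^(89.1/10) = 812830516.1641
  Source 4: 10^(70.0/10) = 10000000.0
Sum of linear values = 1531898319.0025
L_total = 10 * log10(1531898319.0025) = 91.85

91.85 dB


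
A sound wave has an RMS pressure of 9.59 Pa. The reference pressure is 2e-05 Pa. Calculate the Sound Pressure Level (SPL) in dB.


Given values:
  p = 9.59 Pa
  p_ref = 2e-05 Pa
Formula: SPL = 20 * log10(p / p_ref)
Compute ratio: p / p_ref = 9.59 / 2e-05 = 479500
Compute log10: log10(479500) = 5.680789
Multiply: SPL = 20 * 5.680789 = 113.62

113.62 dB


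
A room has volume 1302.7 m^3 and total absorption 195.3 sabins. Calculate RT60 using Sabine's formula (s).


Given values:
  V = 1302.7 m^3
  A = 195.3 sabins
Formula: RT60 = 0.161 * V / A
Numerator: 0.161 * 1302.7 = 209.7347
RT60 = 209.7347 / 195.3 = 1.074

1.074 s


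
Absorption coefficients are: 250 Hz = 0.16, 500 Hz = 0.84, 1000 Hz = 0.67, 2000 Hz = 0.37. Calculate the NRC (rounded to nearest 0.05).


Given values:
  a_250 = 0.16, a_500 = 0.84
  a_1000 = 0.67, a_2000 = 0.37
Formula: NRC = (a250 + a500 + a1000 + a2000) / 4
Sum = 0.16 + 0.84 + 0.67 + 0.37 = 2.04
NRC = 2.04 / 4 = 0.51
Rounded to nearest 0.05: 0.5

0.5


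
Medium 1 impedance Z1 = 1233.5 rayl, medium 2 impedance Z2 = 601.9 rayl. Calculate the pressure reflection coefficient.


Given values:
  Z1 = 1233.5 rayl, Z2 = 601.9 rayl
Formula: R = (Z2 - Z1) / (Z2 + Z1)
Numerator: Z2 - Z1 = 601.9 - 1233.5 = -631.6
Denominator: Z2 + Z1 = 601.9 + 1233.5 = 1835.4
R = -631.6 / 1835.4 = -0.3441

-0.3441


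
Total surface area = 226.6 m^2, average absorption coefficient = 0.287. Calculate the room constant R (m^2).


Given values:
  S = 226.6 m^2, alpha = 0.287
Formula: R = S * alpha / (1 - alpha)
Numerator: 226.6 * 0.287 = 65.0342
Denominator: 1 - 0.287 = 0.713
R = 65.0342 / 0.713 = 91.21

91.21 m^2


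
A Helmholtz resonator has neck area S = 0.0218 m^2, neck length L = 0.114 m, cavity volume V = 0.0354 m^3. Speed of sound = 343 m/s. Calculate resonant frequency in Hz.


Given values:
  S = 0.0218 m^2, L = 0.114 m, V = 0.0354 m^3, c = 343 m/s
Formula: f = (c / (2*pi)) * sqrt(S / (V * L))
Compute V * L = 0.0354 * 0.114 = 0.0040356
Compute S / (V * L) = 0.0218 / 0.0040356 = 5.4019
Compute sqrt(5.4019) = 2.324199
Compute c / (2*pi) = 343 / 6.283185 = 54.590148
f = 54.590148 * 2.324199 = 126.88

126.88 Hz


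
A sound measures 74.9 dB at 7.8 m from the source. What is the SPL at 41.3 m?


Given values:
  SPL1 = 74.9 dB, r1 = 7.8 m, r2 = 41.3 m
Formula: SPL2 = SPL1 - 20 * log10(r2 / r1)
Compute ratio: r2 / r1 = 41.3 / 7.8 = 5.2949
Compute log10: log10(5.2949) = 0.723858
Compute drop: 20 * 0.723858 = 14.4772
SPL2 = 74.9 - 14.4772 = 60.42

60.42 dB


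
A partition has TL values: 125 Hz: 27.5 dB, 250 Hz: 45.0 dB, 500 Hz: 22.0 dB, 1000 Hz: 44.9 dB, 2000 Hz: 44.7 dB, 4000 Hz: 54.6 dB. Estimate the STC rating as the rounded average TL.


Given TL values at each frequency:
  125 Hz: 27.5 dB
  250 Hz: 45.0 dB
  500 Hz: 22.0 dB
  1000 Hz: 44.9 dB
  2000 Hz: 44.7 dB
  4000 Hz: 54.6 dB
Formula: STC ~ round(average of TL values)
Sum = 27.5 + 45.0 + 22.0 + 44.9 + 44.7 + 54.6 = 238.7
Average = 238.7 / 6 = 39.78
Rounded: 40

40


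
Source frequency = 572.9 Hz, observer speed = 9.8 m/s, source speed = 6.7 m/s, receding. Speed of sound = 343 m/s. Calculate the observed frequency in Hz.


Given values:
  f_s = 572.9 Hz, v_o = 9.8 m/s, v_s = 6.7 m/s
  Direction: receding
Formula: f_o = f_s * (c - v_o) / (c + v_s)
Numerator: c - v_o = 343 - 9.8 = 333.2
Denominator: c + v_s = 343 + 6.7 = 349.7
f_o = 572.9 * 333.2 / 349.7 = 545.87

545.87 Hz


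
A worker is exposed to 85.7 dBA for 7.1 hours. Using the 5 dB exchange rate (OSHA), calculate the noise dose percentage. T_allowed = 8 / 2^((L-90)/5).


Given values:
  L = 85.7 dBA, T = 7.1 hours
Formula: T_allowed = 8 / 2^((L - 90) / 5)
Compute exponent: (85.7 - 90) / 5 = -0.86
Compute 2^(-0.86) = 0.550953
T_allowed = 8 / 0.550953 = 14.520295 hours
Dose = (T / T_allowed) * 100
Dose = (7.1 / 14.520295) * 100 = 48.9

48.9 %


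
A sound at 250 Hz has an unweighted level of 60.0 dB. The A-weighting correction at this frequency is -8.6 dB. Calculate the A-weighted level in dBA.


Given values:
  SPL = 60.0 dB
  A-weighting at 250 Hz = -8.6 dB
Formula: L_A = SPL + A_weight
L_A = 60.0 + (-8.6)
L_A = 51.4

51.4 dBA


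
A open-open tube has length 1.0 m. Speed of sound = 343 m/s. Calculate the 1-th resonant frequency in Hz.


Given values:
  Tube type: open-open, L = 1.0 m, c = 343 m/s, n = 1
Formula: f_n = n * c / (2 * L)
Compute 2 * L = 2 * 1.0 = 2.0
f = 1 * 343 / 2.0
f = 171.5

171.5 Hz


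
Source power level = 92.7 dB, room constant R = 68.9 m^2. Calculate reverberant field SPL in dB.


Given values:
  Lw = 92.7 dB, R = 68.9 m^2
Formula: SPL = Lw + 10 * log10(4 / R)
Compute 4 / R = 4 / 68.9 = 0.058055
Compute 10 * log10(0.058055) = -12.3616
SPL = 92.7 + (-12.3616) = 80.34

80.34 dB


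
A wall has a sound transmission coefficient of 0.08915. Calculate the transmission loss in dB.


Given values:
  tau = 0.08915
Formula: TL = 10 * log10(1 / tau)
Compute 1 / tau = 1 / 0.08915 = 11.217
Compute log10(11.217) = 1.049877
TL = 10 * 1.049877 = 10.5

10.5 dB


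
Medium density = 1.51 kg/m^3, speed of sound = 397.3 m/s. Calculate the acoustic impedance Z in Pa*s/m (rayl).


Given values:
  rho = 1.51 kg/m^3
  c = 397.3 m/s
Formula: Z = rho * c
Z = 1.51 * 397.3
Z = 599.92

599.92 rayl


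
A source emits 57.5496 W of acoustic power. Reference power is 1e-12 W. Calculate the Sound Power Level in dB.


Given values:
  W = 57.5496 W
  W_ref = 1e-12 W
Formula: SWL = 10 * log10(W / W_ref)
Compute ratio: W / W_ref = 57549600000000
Compute log10: log10(57549600000000) = 13.760042
Multiply: SWL = 10 * 13.760042 = 137.6

137.6 dB


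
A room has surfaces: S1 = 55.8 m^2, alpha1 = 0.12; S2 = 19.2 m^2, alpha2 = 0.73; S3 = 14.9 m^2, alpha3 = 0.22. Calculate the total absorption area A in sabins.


Given surfaces:
  Surface 1: 55.8 * 0.12 = 6.696
  Surface 2: 19.2 * 0.73 = 14.016
  Surface 3: 14.9 * 0.22 = 3.278
Formula: A = sum(Si * alpha_i)
A = 6.696 + 14.016 + 3.278
A = 23.99

23.99 sabins


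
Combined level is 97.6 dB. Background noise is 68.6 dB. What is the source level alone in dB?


Given values:
  L_total = 97.6 dB, L_bg = 68.6 dB
Formula: L_source = 10 * log10(10^(L_total/10) - 10^(L_bg/10))
Convert to linear:
  10^(97.6/10) = 5754399373.3716
  10^(68.6/10) = 7244359.6007
Difference: 5754399373.3716 - 7244359.6007 = 5747155013.7709
L_source = 10 * log10(5747155013.7709) = 97.59

97.59 dB


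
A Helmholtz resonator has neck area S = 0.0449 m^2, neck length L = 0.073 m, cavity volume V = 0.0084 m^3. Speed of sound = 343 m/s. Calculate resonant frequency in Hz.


Given values:
  S = 0.0449 m^2, L = 0.073 m, V = 0.0084 m^3, c = 343 m/s
Formula: f = (c / (2*pi)) * sqrt(S / (V * L))
Compute V * L = 0.0084 * 0.073 = 0.0006132
Compute S / (V * L) = 0.0449 / 0.0006132 = 73.2224
Compute sqrt(73.2224) = 8.557009
Compute c / (2*pi) = 343 / 6.283185 = 54.590148
f = 54.590148 * 8.557009 = 467.13

467.13 Hz


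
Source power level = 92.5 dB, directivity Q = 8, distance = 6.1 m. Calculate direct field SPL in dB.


Given values:
  Lw = 92.5 dB, Q = 8, r = 6.1 m
Formula: SPL = Lw + 10 * log10(Q / (4 * pi * r^2))
Compute 4 * pi * r^2 = 4 * pi * 6.1^2 = 467.5947
Compute Q / denom = 8 / 467.5947 = 0.01710883
Compute 10 * log10(0.01710883) = -17.6678
SPL = 92.5 + (-17.6678) = 74.83

74.83 dB


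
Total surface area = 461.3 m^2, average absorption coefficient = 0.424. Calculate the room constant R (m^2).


Given values:
  S = 461.3 m^2, alpha = 0.424
Formula: R = S * alpha / (1 - alpha)
Numerator: 461.3 * 0.424 = 195.5912
Denominator: 1 - 0.424 = 0.576
R = 195.5912 / 0.576 = 339.57

339.57 m^2


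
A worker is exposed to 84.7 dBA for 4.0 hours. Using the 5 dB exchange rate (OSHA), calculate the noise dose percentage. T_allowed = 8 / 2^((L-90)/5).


Given values:
  L = 84.7 dBA, T = 4.0 hours
Formula: T_allowed = 8 / 2^((L - 90) / 5)
Compute exponent: (84.7 - 90) / 5 = -1.06
Compute 2^(-1.06) = 0.479632
T_allowed = 8 / 0.479632 = 16.679454 hours
Dose = (T / T_allowed) * 100
Dose = (4.0 / 16.679454) * 100 = 23.98

23.98 %


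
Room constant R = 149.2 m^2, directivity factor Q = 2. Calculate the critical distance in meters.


Given values:
  R = 149.2 m^2, Q = 2
Formula: d_c = 0.141 * sqrt(Q * R)
Compute Q * R = 2 * 149.2 = 298.4
Compute sqrt(298.4) = 17.2743
d_c = 0.141 * 17.2743 = 2.436

2.436 m


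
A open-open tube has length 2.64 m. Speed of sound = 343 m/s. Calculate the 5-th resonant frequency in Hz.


Given values:
  Tube type: open-open, L = 2.64 m, c = 343 m/s, n = 5
Formula: f_n = n * c / (2 * L)
Compute 2 * L = 2 * 2.64 = 5.28
f = 5 * 343 / 5.28
f = 324.81

324.81 Hz


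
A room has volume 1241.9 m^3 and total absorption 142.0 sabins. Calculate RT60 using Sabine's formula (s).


Given values:
  V = 1241.9 m^3
  A = 142.0 sabins
Formula: RT60 = 0.161 * V / A
Numerator: 0.161 * 1241.9 = 199.9459
RT60 = 199.9459 / 142.0 = 1.408

1.408 s


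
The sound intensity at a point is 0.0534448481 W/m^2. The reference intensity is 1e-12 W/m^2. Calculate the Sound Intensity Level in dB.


Given values:
  I = 0.0534448481 W/m^2
  I_ref = 1e-12 W/m^2
Formula: SIL = 10 * log10(I / I_ref)
Compute ratio: I / I_ref = 53444848100
Compute log10: log10(53444848100) = 10.727906
Multiply: SIL = 10 * 10.727906 = 107.28

107.28 dB


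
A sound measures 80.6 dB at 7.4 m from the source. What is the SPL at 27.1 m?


Given values:
  SPL1 = 80.6 dB, r1 = 7.4 m, r2 = 27.1 m
Formula: SPL2 = SPL1 - 20 * log10(r2 / r1)
Compute ratio: r2 / r1 = 27.1 / 7.4 = 3.6622
Compute log10: log10(3.6622) = 0.563742
Compute drop: 20 * 0.563742 = 11.2748
SPL2 = 80.6 - 11.2748 = 69.33

69.33 dB


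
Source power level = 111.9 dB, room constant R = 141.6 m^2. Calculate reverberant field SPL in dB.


Given values:
  Lw = 111.9 dB, R = 141.6 m^2
Formula: SPL = Lw + 10 * log10(4 / R)
Compute 4 / R = 4 / 141.6 = 0.028249
Compute 10 * log10(0.028249) = -15.49
SPL = 111.9 + (-15.49) = 96.41

96.41 dB


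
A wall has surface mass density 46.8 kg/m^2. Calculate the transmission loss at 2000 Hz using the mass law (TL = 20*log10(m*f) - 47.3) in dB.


Given values:
  m = 46.8 kg/m^2, f = 2000 Hz
Formula: TL = 20 * log10(m * f) - 47.3
Compute m * f = 46.8 * 2000 = 93600.0
Compute log10(93600.0) = 4.971276
Compute 20 * 4.971276 = 99.4255
TL = 99.4255 - 47.3 = 52.13

52.13 dB


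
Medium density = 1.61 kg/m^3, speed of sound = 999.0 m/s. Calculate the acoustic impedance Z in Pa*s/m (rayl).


Given values:
  rho = 1.61 kg/m^3
  c = 999.0 m/s
Formula: Z = rho * c
Z = 1.61 * 999.0
Z = 1608.39

1608.39 rayl


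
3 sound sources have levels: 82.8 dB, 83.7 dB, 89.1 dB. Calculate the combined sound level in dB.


Formula: L_total = 10 * log10( sum(10^(Li/10)) )
  Source 1: 10^(82.8/10) = 190546071.7963
  Source 2: 10^(83.7/10) = 234422881.532
  Source 3: 10^(89.1/10) = 812830516.1641
Sum of linear values = 1237799469.4924
L_total = 10 * log10(1237799469.4924) = 90.93

90.93 dB


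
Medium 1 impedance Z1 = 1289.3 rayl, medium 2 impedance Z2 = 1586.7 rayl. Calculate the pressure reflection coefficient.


Given values:
  Z1 = 1289.3 rayl, Z2 = 1586.7 rayl
Formula: R = (Z2 - Z1) / (Z2 + Z1)
Numerator: Z2 - Z1 = 1586.7 - 1289.3 = 297.4
Denominator: Z2 + Z1 = 1586.7 + 1289.3 = 2876.0
R = 297.4 / 2876.0 = 0.1034

0.1034


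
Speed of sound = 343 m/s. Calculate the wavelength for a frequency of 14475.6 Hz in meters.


Given values:
  c = 343 m/s, f = 14475.6 Hz
Formula: lambda = c / f
lambda = 343 / 14475.6
lambda = 0.0237

0.0237 m


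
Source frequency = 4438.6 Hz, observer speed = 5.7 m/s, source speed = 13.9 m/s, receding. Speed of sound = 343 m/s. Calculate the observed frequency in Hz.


Given values:
  f_s = 4438.6 Hz, v_o = 5.7 m/s, v_s = 13.9 m/s
  Direction: receding
Formula: f_o = f_s * (c - v_o) / (c + v_s)
Numerator: c - v_o = 343 - 5.7 = 337.3
Denominator: c + v_s = 343 + 13.9 = 356.9
f_o = 4438.6 * 337.3 / 356.9 = 4194.84

4194.84 Hz


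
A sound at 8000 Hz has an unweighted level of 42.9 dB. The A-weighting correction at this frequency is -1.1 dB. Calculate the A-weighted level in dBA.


Given values:
  SPL = 42.9 dB
  A-weighting at 8000 Hz = -1.1 dB
Formula: L_A = SPL + A_weight
L_A = 42.9 + (-1.1)
L_A = 41.8

41.8 dBA


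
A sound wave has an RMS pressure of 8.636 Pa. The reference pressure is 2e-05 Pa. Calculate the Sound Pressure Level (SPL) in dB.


Given values:
  p = 8.636 Pa
  p_ref = 2e-05 Pa
Formula: SPL = 20 * log10(p / p_ref)
Compute ratio: p / p_ref = 8.636 / 2e-05 = 431800
Compute log10: log10(431800) = 5.635283
Multiply: SPL = 20 * 5.635283 = 112.71

112.71 dB


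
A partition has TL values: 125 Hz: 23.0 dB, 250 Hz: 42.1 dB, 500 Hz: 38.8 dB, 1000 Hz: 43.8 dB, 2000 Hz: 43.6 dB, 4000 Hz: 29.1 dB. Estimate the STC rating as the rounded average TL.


Given TL values at each frequency:
  125 Hz: 23.0 dB
  250 Hz: 42.1 dB
  500 Hz: 38.8 dB
  1000 Hz: 43.8 dB
  2000 Hz: 43.6 dB
  4000 Hz: 29.1 dB
Formula: STC ~ round(average of TL values)
Sum = 23.0 + 42.1 + 38.8 + 43.8 + 43.6 + 29.1 = 220.4
Average = 220.4 / 6 = 36.73
Rounded: 37

37


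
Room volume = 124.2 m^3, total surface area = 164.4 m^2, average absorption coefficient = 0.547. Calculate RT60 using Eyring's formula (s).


Given values:
  V = 124.2 m^3, S = 164.4 m^2, alpha = 0.547
Formula: RT60 = 0.161 * V / (-S * ln(1 - alpha))
Compute ln(1 - 0.547) = ln(0.453) = -0.791863
Denominator: -164.4 * -0.791863 = 130.1823
Numerator: 0.161 * 124.2 = 19.9962
RT60 = 19.9962 / 130.1823 = 0.154

0.154 s


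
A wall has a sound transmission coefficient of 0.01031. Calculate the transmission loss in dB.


Given values:
  tau = 0.01031
Formula: TL = 10 * log10(1 / tau)
Compute 1 / tau = 1 / 0.01031 = 96.9932
Compute log10(96.9932) = 1.986741
TL = 10 * 1.986741 = 19.87

19.87 dB


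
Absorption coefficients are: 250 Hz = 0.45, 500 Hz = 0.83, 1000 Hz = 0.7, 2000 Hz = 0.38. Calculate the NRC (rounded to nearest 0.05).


Given values:
  a_250 = 0.45, a_500 = 0.83
  a_1000 = 0.7, a_2000 = 0.38
Formula: NRC = (a250 + a500 + a1000 + a2000) / 4
Sum = 0.45 + 0.83 + 0.7 + 0.38 = 2.36
NRC = 2.36 / 4 = 0.59
Rounded to nearest 0.05: 0.6

0.6


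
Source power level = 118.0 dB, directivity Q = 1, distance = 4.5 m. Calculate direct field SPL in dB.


Given values:
  Lw = 118.0 dB, Q = 1, r = 4.5 m
Formula: SPL = Lw + 10 * log10(Q / (4 * pi * r^2))
Compute 4 * pi * r^2 = 4 * pi * 4.5^2 = 254.469
Compute Q / denom = 1 / 254.469 = 0.00392975
Compute 10 * log10(0.00392975) = -24.0564
SPL = 118.0 + (-24.0564) = 93.94

93.94 dB


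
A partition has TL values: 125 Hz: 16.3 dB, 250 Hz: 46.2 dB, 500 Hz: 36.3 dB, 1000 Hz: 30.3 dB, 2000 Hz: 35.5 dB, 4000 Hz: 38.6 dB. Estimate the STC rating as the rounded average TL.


Given TL values at each frequency:
  125 Hz: 16.3 dB
  250 Hz: 46.2 dB
  500 Hz: 36.3 dB
  1000 Hz: 30.3 dB
  2000 Hz: 35.5 dB
  4000 Hz: 38.6 dB
Formula: STC ~ round(average of TL values)
Sum = 16.3 + 46.2 + 36.3 + 30.3 + 35.5 + 38.6 = 203.2
Average = 203.2 / 6 = 33.87
Rounded: 34

34


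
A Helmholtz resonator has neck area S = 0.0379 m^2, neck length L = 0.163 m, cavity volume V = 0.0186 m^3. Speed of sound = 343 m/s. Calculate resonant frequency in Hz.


Given values:
  S = 0.0379 m^2, L = 0.163 m, V = 0.0186 m^3, c = 343 m/s
Formula: f = (c / (2*pi)) * sqrt(S / (V * L))
Compute V * L = 0.0186 * 0.163 = 0.0030318
Compute S / (V * L) = 0.0379 / 0.0030318 = 12.5008
Compute sqrt(12.5008) = 3.535647
Compute c / (2*pi) = 343 / 6.283185 = 54.590148
f = 54.590148 * 3.535647 = 193.01

193.01 Hz


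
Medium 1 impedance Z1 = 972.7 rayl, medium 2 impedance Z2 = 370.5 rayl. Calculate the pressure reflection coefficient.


Given values:
  Z1 = 972.7 rayl, Z2 = 370.5 rayl
Formula: R = (Z2 - Z1) / (Z2 + Z1)
Numerator: Z2 - Z1 = 370.5 - 972.7 = -602.2
Denominator: Z2 + Z1 = 370.5 + 972.7 = 1343.2
R = -602.2 / 1343.2 = -0.4483

-0.4483


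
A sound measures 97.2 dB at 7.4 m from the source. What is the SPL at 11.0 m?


Given values:
  SPL1 = 97.2 dB, r1 = 7.4 m, r2 = 11.0 m
Formula: SPL2 = SPL1 - 20 * log10(r2 / r1)
Compute ratio: r2 / r1 = 11.0 / 7.4 = 1.4865
Compute log10: log10(1.4865) = 0.172165
Compute drop: 20 * 0.172165 = 3.4433
SPL2 = 97.2 - 3.4433 = 93.76

93.76 dB


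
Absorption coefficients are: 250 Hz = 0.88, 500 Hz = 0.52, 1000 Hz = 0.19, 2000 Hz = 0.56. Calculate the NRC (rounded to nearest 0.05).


Given values:
  a_250 = 0.88, a_500 = 0.52
  a_1000 = 0.19, a_2000 = 0.56
Formula: NRC = (a250 + a500 + a1000 + a2000) / 4
Sum = 0.88 + 0.52 + 0.19 + 0.56 = 2.15
NRC = 2.15 / 4 = 0.5375
Rounded to nearest 0.05: 0.55

0.55


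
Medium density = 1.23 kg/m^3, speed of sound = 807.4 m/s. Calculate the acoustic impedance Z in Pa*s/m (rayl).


Given values:
  rho = 1.23 kg/m^3
  c = 807.4 m/s
Formula: Z = rho * c
Z = 1.23 * 807.4
Z = 993.1

993.1 rayl


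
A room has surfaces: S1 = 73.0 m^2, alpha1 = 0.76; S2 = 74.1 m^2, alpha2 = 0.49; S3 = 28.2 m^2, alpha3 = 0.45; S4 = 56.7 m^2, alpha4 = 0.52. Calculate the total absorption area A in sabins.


Given surfaces:
  Surface 1: 73.0 * 0.76 = 55.48
  Surface 2: 74.1 * 0.49 = 36.309
  Surface 3: 28.2 * 0.45 = 12.69
  Surface 4: 56.7 * 0.52 = 29.484
Formula: A = sum(Si * alpha_i)
A = 55.48 + 36.309 + 12.69 + 29.484
A = 133.96

133.96 sabins


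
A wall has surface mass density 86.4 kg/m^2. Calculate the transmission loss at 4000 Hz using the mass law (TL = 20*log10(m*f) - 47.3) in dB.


Given values:
  m = 86.4 kg/m^2, f = 4000 Hz
Formula: TL = 20 * log10(m * f) - 47.3
Compute m * f = 86.4 * 4000 = 345600.0
Compute log10(345600.0) = 5.538574
Compute 20 * 5.538574 = 110.7715
TL = 110.7715 - 47.3 = 63.47

63.47 dB


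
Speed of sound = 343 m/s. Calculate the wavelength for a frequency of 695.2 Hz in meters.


Given values:
  c = 343 m/s, f = 695.2 Hz
Formula: lambda = c / f
lambda = 343 / 695.2
lambda = 0.4934

0.4934 m


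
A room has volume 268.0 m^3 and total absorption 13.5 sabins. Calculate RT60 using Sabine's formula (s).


Given values:
  V = 268.0 m^3
  A = 13.5 sabins
Formula: RT60 = 0.161 * V / A
Numerator: 0.161 * 268.0 = 43.148
RT60 = 43.148 / 13.5 = 3.196

3.196 s


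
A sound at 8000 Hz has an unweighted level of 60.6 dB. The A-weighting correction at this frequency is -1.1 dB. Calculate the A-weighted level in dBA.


Given values:
  SPL = 60.6 dB
  A-weighting at 8000 Hz = -1.1 dB
Formula: L_A = SPL + A_weight
L_A = 60.6 + (-1.1)
L_A = 59.5

59.5 dBA


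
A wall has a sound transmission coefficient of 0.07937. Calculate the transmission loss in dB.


Given values:
  tau = 0.07937
Formula: TL = 10 * log10(1 / tau)
Compute 1 / tau = 1 / 0.07937 = 12.5992
Compute log10(12.5992) = 1.100343
TL = 10 * 1.100343 = 11.0

11.0 dB


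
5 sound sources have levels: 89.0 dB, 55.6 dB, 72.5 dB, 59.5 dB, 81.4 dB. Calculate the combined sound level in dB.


Formula: L_total = 10 * log10( sum(10^(Li/10)) )
  Source 1: 10^(89.0/10) = 794328234.7243
  Source 2: 10^(55.6/10) = 363078.0548
  Source 3: 10^(72.5/10) = 17782794.1004
  Source 4: 10^(59.5/10) = 891250.9381
  Source 5: 10^(81.4/10) = 138038426.4603
Sum of linear values = 951403784.2779
L_total = 10 * log10(951403784.2779) = 89.78

89.78 dB


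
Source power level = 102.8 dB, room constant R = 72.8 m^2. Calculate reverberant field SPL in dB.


Given values:
  Lw = 102.8 dB, R = 72.8 m^2
Formula: SPL = Lw + 10 * log10(4 / R)
Compute 4 / R = 4 / 72.8 = 0.054945
Compute 10 * log10(0.054945) = -12.6007
SPL = 102.8 + (-12.6007) = 90.2

90.2 dB


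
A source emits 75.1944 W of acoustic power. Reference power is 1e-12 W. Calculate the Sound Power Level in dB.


Given values:
  W = 75.1944 W
  W_ref = 1e-12 W
Formula: SWL = 10 * log10(W / W_ref)
Compute ratio: W / W_ref = 75194400000000
Compute log10: log10(75194400000000) = 13.876185
Multiply: SWL = 10 * 13.876185 = 138.76

138.76 dB


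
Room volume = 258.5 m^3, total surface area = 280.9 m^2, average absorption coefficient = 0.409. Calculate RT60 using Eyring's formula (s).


Given values:
  V = 258.5 m^3, S = 280.9 m^2, alpha = 0.409
Formula: RT60 = 0.161 * V / (-S * ln(1 - alpha))
Compute ln(1 - 0.409) = ln(0.591) = -0.525939
Denominator: -280.9 * -0.525939 = 147.7363
Numerator: 0.161 * 258.5 = 41.6185
RT60 = 41.6185 / 147.7363 = 0.282

0.282 s


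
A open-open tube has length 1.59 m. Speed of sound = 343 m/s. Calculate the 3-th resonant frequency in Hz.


Given values:
  Tube type: open-open, L = 1.59 m, c = 343 m/s, n = 3
Formula: f_n = n * c / (2 * L)
Compute 2 * L = 2 * 1.59 = 3.18
f = 3 * 343 / 3.18
f = 323.58

323.58 Hz


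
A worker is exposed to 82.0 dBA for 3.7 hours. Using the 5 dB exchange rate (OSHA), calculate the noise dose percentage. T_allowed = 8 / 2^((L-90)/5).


Given values:
  L = 82.0 dBA, T = 3.7 hours
Formula: T_allowed = 8 / 2^((L - 90) / 5)
Compute exponent: (82.0 - 90) / 5 = -1.6
Compute 2^(-1.6) = 0.329877
T_allowed = 8 / 0.329877 = 24.251463 hours
Dose = (T / T_allowed) * 100
Dose = (3.7 / 24.251463) * 100 = 15.26

15.26 %


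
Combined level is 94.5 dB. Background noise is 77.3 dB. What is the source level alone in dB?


Given values:
  L_total = 94.5 dB, L_bg = 77.3 dB
Formula: L_source = 10 * log10(10^(L_total/10) - 10^(L_bg/10))
Convert to linear:
  10^(94.5/10) = 2818382931.2644
  10^(77.3/10) = 53703179.637
Difference: 2818382931.2644 - 53703179.637 = 2764679751.6274
L_source = 10 * log10(2764679751.6274) = 94.42

94.42 dB


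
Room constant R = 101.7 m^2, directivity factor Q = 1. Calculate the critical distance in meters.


Given values:
  R = 101.7 m^2, Q = 1
Formula: d_c = 0.141 * sqrt(Q * R)
Compute Q * R = 1 * 101.7 = 101.7
Compute sqrt(101.7) = 10.0846
d_c = 0.141 * 10.0846 = 1.422

1.422 m


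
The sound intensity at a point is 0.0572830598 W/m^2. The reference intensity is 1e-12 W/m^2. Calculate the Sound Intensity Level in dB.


Given values:
  I = 0.0572830598 W/m^2
  I_ref = 1e-12 W/m^2
Formula: SIL = 10 * log10(I / I_ref)
Compute ratio: I / I_ref = 57283059800
Compute log10: log10(57283059800) = 10.758026
Multiply: SIL = 10 * 10.758026 = 107.58

107.58 dB


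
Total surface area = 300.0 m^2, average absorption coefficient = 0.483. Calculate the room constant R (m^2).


Given values:
  S = 300.0 m^2, alpha = 0.483
Formula: R = S * alpha / (1 - alpha)
Numerator: 300.0 * 0.483 = 144.9
Denominator: 1 - 0.483 = 0.517
R = 144.9 / 0.517 = 280.27

280.27 m^2


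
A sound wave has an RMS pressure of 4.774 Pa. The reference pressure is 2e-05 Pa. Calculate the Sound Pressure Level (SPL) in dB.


Given values:
  p = 4.774 Pa
  p_ref = 2e-05 Pa
Formula: SPL = 20 * log10(p / p_ref)
Compute ratio: p / p_ref = 4.774 / 2e-05 = 238700
Compute log10: log10(238700) = 5.377852
Multiply: SPL = 20 * 5.377852 = 107.56

107.56 dB


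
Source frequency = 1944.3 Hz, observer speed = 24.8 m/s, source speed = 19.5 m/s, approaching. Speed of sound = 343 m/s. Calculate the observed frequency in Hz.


Given values:
  f_s = 1944.3 Hz, v_o = 24.8 m/s, v_s = 19.5 m/s
  Direction: approaching
Formula: f_o = f_s * (c + v_o) / (c - v_s)
Numerator: c + v_o = 343 + 24.8 = 367.8
Denominator: c - v_s = 343 - 19.5 = 323.5
f_o = 1944.3 * 367.8 / 323.5 = 2210.55

2210.55 Hz


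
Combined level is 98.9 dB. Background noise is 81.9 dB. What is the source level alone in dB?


Given values:
  L_total = 98.9 dB, L_bg = 81.9 dB
Formula: L_source = 10 * log10(10^(L_total/10) - 10^(L_bg/10))
Convert to linear:
  10^(98.9/10) = 7762471166.2869
  10^(81.9/10) = 154881661.8912
Difference: 7762471166.2869 - 154881661.8912 = 7607589504.3957
L_source = 10 * log10(7607589504.3957) = 98.81

98.81 dB


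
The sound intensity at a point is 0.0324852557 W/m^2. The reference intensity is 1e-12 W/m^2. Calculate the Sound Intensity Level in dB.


Given values:
  I = 0.0324852557 W/m^2
  I_ref = 1e-12 W/m^2
Formula: SIL = 10 * log10(I / I_ref)
Compute ratio: I / I_ref = 32485255700
Compute log10: log10(32485255700) = 10.511686
Multiply: SIL = 10 * 10.511686 = 105.12

105.12 dB


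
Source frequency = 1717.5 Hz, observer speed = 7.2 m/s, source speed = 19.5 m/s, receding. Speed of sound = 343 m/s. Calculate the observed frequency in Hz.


Given values:
  f_s = 1717.5 Hz, v_o = 7.2 m/s, v_s = 19.5 m/s
  Direction: receding
Formula: f_o = f_s * (c - v_o) / (c + v_s)
Numerator: c - v_o = 343 - 7.2 = 335.8
Denominator: c + v_s = 343 + 19.5 = 362.5
f_o = 1717.5 * 335.8 / 362.5 = 1591.0

1591.0 Hz


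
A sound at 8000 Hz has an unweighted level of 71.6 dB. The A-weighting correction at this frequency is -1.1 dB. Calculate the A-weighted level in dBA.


Given values:
  SPL = 71.6 dB
  A-weighting at 8000 Hz = -1.1 dB
Formula: L_A = SPL + A_weight
L_A = 71.6 + (-1.1)
L_A = 70.5

70.5 dBA


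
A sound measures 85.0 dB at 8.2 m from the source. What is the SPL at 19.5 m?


Given values:
  SPL1 = 85.0 dB, r1 = 8.2 m, r2 = 19.5 m
Formula: SPL2 = SPL1 - 20 * log10(r2 / r1)
Compute ratio: r2 / r1 = 19.5 / 8.2 = 2.378
Compute log10: log10(2.378) = 0.376212
Compute drop: 20 * 0.376212 = 7.5242
SPL2 = 85.0 - 7.5242 = 77.48

77.48 dB


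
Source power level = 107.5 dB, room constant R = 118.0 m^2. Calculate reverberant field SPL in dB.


Given values:
  Lw = 107.5 dB, R = 118.0 m^2
Formula: SPL = Lw + 10 * log10(4 / R)
Compute 4 / R = 4 / 118.0 = 0.033898
Compute 10 * log10(0.033898) = -14.6983
SPL = 107.5 + (-14.6983) = 92.8

92.8 dB


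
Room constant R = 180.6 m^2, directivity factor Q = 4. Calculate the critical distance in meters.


Given values:
  R = 180.6 m^2, Q = 4
Formula: d_c = 0.141 * sqrt(Q * R)
Compute Q * R = 4 * 180.6 = 722.4
Compute sqrt(722.4) = 26.8775
d_c = 0.141 * 26.8775 = 3.79

3.79 m


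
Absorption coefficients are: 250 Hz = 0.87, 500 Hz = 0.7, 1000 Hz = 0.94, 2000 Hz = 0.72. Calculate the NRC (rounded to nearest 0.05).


Given values:
  a_250 = 0.87, a_500 = 0.7
  a_1000 = 0.94, a_2000 = 0.72
Formula: NRC = (a250 + a500 + a1000 + a2000) / 4
Sum = 0.87 + 0.7 + 0.94 + 0.72 = 3.23
NRC = 3.23 / 4 = 0.8075
Rounded to nearest 0.05: 0.8

0.8


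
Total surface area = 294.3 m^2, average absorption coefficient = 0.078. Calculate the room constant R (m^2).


Given values:
  S = 294.3 m^2, alpha = 0.078
Formula: R = S * alpha / (1 - alpha)
Numerator: 294.3 * 0.078 = 22.9554
Denominator: 1 - 0.078 = 0.922
R = 22.9554 / 0.922 = 24.9

24.9 m^2


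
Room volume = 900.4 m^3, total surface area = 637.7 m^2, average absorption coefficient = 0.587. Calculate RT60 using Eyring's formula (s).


Given values:
  V = 900.4 m^3, S = 637.7 m^2, alpha = 0.587
Formula: RT60 = 0.161 * V / (-S * ln(1 - alpha))
Compute ln(1 - 0.587) = ln(0.413) = -0.884308
Denominator: -637.7 * -0.884308 = 563.9232
Numerator: 0.161 * 900.4 = 144.9644
RT60 = 144.9644 / 563.9232 = 0.257

0.257 s


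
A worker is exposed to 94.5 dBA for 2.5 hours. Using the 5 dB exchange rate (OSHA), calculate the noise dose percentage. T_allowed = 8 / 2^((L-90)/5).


Given values:
  L = 94.5 dBA, T = 2.5 hours
Formula: T_allowed = 8 / 2^((L - 90) / 5)
Compute exponent: (94.5 - 90) / 5 = 0.9
Compute 2^(0.9) = 1.866066
T_allowed = 8 / 1.866066 = 4.287094 hours
Dose = (T / T_allowed) * 100
Dose = (2.5 / 4.287094) * 100 = 58.31

58.31 %


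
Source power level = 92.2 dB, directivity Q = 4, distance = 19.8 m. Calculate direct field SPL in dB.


Given values:
  Lw = 92.2 dB, Q = 4, r = 19.8 m
Formula: SPL = Lw + 10 * log10(Q / (4 * pi * r^2))
Compute 4 * pi * r^2 = 4 * pi * 19.8^2 = 4926.5199
Compute Q / denom = 4 / 4926.5199 = 0.00081193
Compute 10 * log10(0.00081193) = -30.9048
SPL = 92.2 + (-30.9048) = 61.3

61.3 dB
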